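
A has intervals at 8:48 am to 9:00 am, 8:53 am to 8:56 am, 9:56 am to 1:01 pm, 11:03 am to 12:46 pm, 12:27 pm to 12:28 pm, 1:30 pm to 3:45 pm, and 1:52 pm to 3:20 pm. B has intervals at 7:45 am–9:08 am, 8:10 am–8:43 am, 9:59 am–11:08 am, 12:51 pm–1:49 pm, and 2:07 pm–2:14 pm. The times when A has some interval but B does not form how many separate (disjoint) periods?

A, merged: 8:48 am-9:00 am, 9:56 am-1:01 pm, 1:30 pm-3:45 pm.
B, merged: 7:45 am-9:08 am, 9:59 am-11:08 am, 12:51 pm-1:49 pm, 2:07 pm-2:14 pm.
A \ B = 9:56 am-9:59 am, 11:08 am-12:51 pm, 1:49 pm-2:07 pm, 2:14 pm-3:45 pm.
That is 4 disjoint pieces.

4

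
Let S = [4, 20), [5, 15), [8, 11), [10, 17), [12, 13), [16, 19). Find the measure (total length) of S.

16

Merged: [4, 20).
Length: 16.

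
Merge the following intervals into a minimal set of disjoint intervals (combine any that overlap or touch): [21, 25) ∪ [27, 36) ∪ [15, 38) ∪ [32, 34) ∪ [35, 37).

[15, 38)

Sort by start: [15, 38), [21, 25), [27, 36), [32, 34), [35, 37).
[21, 25) overlaps/touches [15, 38) → extend to [15, 38).
[27, 36) overlaps/touches [15, 38) → extend to [15, 38).
[32, 34) overlaps/touches [15, 38) → extend to [15, 38).
[35, 37) overlaps/touches [15, 38) → extend to [15, 38).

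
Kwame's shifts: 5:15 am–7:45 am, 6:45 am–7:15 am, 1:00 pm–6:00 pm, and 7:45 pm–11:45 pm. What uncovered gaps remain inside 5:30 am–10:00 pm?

The merged coverage is 5:15 am–7:45 am, 1:00 pm–6:00 pm, 7:45 pm–11:45 pm.
Uncovered inside 5:30 am–10:00 pm: 7:45 am–1:00 pm, 6:00 pm–7:45 pm.

7:45 am–1:00 pm, 6:00 pm–7:45 pm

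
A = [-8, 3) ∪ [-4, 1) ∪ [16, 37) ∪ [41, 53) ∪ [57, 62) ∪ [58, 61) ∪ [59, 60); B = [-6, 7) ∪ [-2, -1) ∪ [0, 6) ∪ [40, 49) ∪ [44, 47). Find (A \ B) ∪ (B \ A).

[-8, -6) ∪ [3, 7) ∪ [16, 37) ∪ [40, 41) ∪ [49, 53) ∪ [57, 62)

Merge the first list: [-8, 3), [16, 37), [41, 53), [57, 62).
Merge the second list: [-6, 7), [40, 49).
A but not B: [-8, -6), [16, 37), [49, 53), [57, 62).
B but not A: [3, 7), [40, 41).
Combining gives A △ B.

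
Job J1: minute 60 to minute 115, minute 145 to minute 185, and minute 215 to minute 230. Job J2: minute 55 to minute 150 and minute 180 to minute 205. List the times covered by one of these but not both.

minute 55 to minute 60, minute 115 to minute 145, minute 150 to minute 180, minute 185 to minute 205, minute 215 to minute 230

A but not B: minute 150 to minute 180, minute 215 to minute 230.
B but not A: minute 55 to minute 60, minute 115 to minute 145, minute 185 to minute 205.
Combining gives A △ B.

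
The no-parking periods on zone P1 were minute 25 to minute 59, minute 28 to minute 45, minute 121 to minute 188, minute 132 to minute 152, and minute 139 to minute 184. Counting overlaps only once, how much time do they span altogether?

Merged: minute 25 to minute 59, minute 121 to minute 188.
Lengths: 34 minutes + 67 minutes = 101 minutes.

101 minutes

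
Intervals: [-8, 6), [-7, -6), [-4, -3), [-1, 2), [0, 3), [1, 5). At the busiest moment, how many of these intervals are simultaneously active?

Walk the sorted start/end points keeping a running depth.
The depth first hits 4 at 1.

4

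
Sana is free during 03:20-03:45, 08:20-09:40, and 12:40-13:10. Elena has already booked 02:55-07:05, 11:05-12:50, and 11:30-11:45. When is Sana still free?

08:20–09:40, 12:50–13:10

Merge the second list: 02:55–07:05, 11:05–12:50.
03:20–03:45 lies entirely inside B → drops out.
08:20–09:40 is untouched.
12:40–13:10 with B removed leaves 12:50–13:10.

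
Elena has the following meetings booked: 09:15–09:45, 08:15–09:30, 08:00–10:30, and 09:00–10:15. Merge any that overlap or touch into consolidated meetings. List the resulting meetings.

Sort by start: 08:00-10:30, 08:15-09:30, 09:00-10:15, 09:15-09:45.
08:15-09:30 overlaps/touches 08:00-10:30 → extend to 08:00-10:30.
09:00-10:15 overlaps/touches 08:00-10:30 → extend to 08:00-10:30.
09:15-09:45 overlaps/touches 08:00-10:30 → extend to 08:00-10:30.

08:00-10:30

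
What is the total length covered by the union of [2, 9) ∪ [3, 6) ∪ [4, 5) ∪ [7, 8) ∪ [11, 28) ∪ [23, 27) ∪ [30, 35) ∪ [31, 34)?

Merged: [2, 9), [11, 28), [30, 35).
Lengths: 7 + 17 + 5 = 29.

29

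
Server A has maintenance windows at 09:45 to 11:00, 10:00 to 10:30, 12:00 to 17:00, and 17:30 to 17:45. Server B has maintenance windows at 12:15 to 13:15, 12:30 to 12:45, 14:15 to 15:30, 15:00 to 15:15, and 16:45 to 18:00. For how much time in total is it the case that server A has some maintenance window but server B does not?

First set merges to 09:45–11:00, 12:00–17:00, 17:30–17:45.
Second set merges to 12:15–13:15, 14:15–15:30, 16:45–18:00.
A \ B = 09:45–11:00, 12:00–12:15, 13:15–14:15, 15:30–16:45.
Total: 1 h 15 min + 15 min + 1 h + 1 h 15 min = 3 h 45 min.

3 h 45 min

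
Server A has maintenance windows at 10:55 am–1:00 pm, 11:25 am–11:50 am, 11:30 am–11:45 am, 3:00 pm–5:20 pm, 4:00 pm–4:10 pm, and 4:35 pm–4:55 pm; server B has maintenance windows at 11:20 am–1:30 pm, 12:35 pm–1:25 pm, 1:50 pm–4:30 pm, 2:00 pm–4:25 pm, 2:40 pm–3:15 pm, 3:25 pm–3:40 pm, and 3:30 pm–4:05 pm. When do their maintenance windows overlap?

11:20 am–1:00 pm, 3:00 pm–4:30 pm

A, merged: 10:55 am–1:00 pm, 3:00 pm–5:20 pm.
B, merged: 11:20 am–1:30 pm, 1:50 pm–4:30 pm.
10:55 am–1:00 pm meets the second set on 11:20 am–1:00 pm.
3:00 pm–5:20 pm meets the second set on 3:00 pm–4:30 pm.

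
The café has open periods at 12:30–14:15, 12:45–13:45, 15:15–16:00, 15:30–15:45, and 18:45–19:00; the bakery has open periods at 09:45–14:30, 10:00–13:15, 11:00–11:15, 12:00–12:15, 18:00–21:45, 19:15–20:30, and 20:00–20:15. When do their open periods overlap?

12:30–14:15, 18:45–19:00

Merge the first list: 12:30–14:15, 15:15–16:00, 18:45–19:00.
Merge the second list: 09:45–14:30, 18:00–21:45.
12:30–14:15 meets the second set on 12:30–14:15.
15:15–16:00: no overlap with the second set.
18:45–19:00 meets the second set on 18:45–19:00.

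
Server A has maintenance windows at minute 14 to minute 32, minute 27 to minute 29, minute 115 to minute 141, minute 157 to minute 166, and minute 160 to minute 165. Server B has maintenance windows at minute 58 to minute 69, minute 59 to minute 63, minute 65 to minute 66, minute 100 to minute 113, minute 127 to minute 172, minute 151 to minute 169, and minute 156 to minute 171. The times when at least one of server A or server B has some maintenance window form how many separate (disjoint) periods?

Merge the first list: minute 14 to minute 32, minute 115 to minute 141, minute 157 to minute 166.
Merge the second list: minute 58 to minute 69, minute 100 to minute 113, minute 127 to minute 172.
A ∪ B = minute 14 to minute 32, minute 58 to minute 69, minute 100 to minute 113, minute 115 to minute 172.
That is 4 disjoint pieces.

4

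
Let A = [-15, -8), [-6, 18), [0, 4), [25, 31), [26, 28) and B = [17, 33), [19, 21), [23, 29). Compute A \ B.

Merge the first list: [-15, -8), [-6, 18), [25, 31).
Merge the second list: [17, 33).
[-15, -8): no B overlap → unchanged.
[-6, 18) minus B → [-6, 17).
[25, 31): fully covered by B → removed.

[-15, -8) ∪ [-6, 17)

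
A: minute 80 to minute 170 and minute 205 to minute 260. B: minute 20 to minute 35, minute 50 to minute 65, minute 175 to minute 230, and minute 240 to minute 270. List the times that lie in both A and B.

minute 205 to minute 230, minute 240 to minute 260

minute 80 to minute 170: no overlap with the second set.
minute 205 to minute 260 meets the second set on minute 205 to minute 230, minute 240 to minute 260.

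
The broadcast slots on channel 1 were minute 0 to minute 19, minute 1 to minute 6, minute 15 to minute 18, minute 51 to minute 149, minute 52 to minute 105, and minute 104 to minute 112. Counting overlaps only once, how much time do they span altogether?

117 minutes

Merged: minute 0 to minute 19, minute 51 to minute 149.
Lengths: 19 minutes + 98 minutes = 117 minutes.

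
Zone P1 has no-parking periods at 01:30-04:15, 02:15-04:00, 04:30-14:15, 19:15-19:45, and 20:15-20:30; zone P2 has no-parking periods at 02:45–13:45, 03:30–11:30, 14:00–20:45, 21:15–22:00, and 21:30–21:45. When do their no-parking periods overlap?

02:45–04:15, 04:30–13:45, 14:00–14:15, 19:15–19:45, 20:15–20:30

First set merges to 01:30–04:15, 04:30–14:15, 19:15–19:45, 20:15–20:30.
Second set merges to 02:45–13:45, 14:00–20:45, 21:15–22:00.
01:30–04:15 overlaps B on 02:45–04:15.
04:30–14:15 overlaps B on 04:30–13:45, 14:00–14:15.
19:15–19:45 overlaps B on 19:15–19:45.
20:15–20:30 overlaps B on 20:15–20:30.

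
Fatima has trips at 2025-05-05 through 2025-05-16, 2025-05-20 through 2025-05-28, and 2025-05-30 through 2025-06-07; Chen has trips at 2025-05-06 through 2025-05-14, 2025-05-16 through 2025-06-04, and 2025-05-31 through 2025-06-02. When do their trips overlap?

Merge the second list: 2025-05-06 through 2025-05-14, 2025-05-16 through 2025-06-04.
2025-05-05 through 2025-05-16 overlaps B on 2025-05-06 through 2025-05-14, 2025-05-16 through 2025-05-16.
2025-05-20 through 2025-05-28 overlaps B on 2025-05-20 through 2025-05-28.
2025-05-30 through 2025-06-07 overlaps B on 2025-05-30 through 2025-06-04.

2025-05-06 through 2025-05-14, 2025-05-16 through 2025-05-16, 2025-05-20 through 2025-05-28, 2025-05-30 through 2025-06-04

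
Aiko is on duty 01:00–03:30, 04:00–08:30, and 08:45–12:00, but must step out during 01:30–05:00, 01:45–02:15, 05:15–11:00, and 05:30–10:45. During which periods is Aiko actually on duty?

B, merged: 01:30-05:00, 05:15-11:00.
01:00-03:30 with B removed leaves 01:00-01:30.
04:00-08:30 with B removed leaves 05:00-05:15.
08:45-12:00 with B removed leaves 11:00-12:00.

01:00-01:30, 05:00-05:15, 11:00-12:00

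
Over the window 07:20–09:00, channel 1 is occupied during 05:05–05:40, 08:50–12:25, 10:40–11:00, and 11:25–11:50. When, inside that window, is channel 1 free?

The merged coverage is 05:05–05:40, 08:50–12:25.
Gaps within 07:20–09:00: 07:20–08:50.

07:20–08:50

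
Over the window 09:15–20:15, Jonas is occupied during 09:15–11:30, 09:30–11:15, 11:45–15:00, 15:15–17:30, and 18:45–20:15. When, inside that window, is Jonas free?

The merged coverage is 09:15-11:30, 11:45-15:00, 15:15-17:30, 18:45-20:15.
Complement within 09:15-20:15: 11:30-11:45, 15:00-15:15, 17:30-18:45.

11:30-11:45, 15:00-15:15, 17:30-18:45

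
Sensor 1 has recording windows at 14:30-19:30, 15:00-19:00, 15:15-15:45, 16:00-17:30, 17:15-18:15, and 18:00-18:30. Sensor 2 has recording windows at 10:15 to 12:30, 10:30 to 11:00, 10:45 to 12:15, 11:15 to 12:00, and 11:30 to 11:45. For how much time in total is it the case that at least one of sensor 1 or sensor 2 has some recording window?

7 h 15 min

A, merged: 14:30-19:30.
B, merged: 10:15-12:30.
A ∪ B = 10:15-12:30, 14:30-19:30.
Total: 2 h 15 min + 5 h = 7 h 15 min.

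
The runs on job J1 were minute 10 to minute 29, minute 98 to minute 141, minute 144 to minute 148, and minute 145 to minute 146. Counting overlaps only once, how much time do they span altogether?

Merged: minute 10 to minute 29, minute 98 to minute 141, minute 144 to minute 148.
Lengths: 19 minutes + 43 minutes + 4 minutes = 66 minutes.

66 minutes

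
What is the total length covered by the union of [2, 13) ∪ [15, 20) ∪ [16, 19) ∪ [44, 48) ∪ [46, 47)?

Merged: [2, 13), [15, 20), [44, 48).
Lengths: 11 + 5 + 4 = 20.

20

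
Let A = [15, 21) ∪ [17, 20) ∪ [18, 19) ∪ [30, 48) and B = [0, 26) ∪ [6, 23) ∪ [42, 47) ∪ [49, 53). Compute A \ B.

[30, 42) ∪ [47, 48)

Merge the first list: [15, 21), [30, 48).
Merge the second list: [0, 26), [42, 47), [49, 53).
[15, 21): fully covered by B → removed.
[30, 48) minus B → [30, 42), [47, 48).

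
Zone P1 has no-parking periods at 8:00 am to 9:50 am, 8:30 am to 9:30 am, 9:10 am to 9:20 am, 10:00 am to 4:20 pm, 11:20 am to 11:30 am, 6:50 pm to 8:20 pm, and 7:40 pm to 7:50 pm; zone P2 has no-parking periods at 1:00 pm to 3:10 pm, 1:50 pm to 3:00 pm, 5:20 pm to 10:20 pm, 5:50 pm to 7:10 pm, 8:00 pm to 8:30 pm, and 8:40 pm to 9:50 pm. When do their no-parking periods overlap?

A, merged: 8:00 am-9:50 am, 10:00 am-4:20 pm, 6:50 pm-8:20 pm.
B, merged: 1:00 pm-3:10 pm, 5:20 pm-10:20 pm.
8:00 am-9:50 am falls entirely outside B.
10:00 am-4:20 pm overlaps B on 1:00 pm-3:10 pm.
6:50 pm-8:20 pm overlaps B on 6:50 pm-8:20 pm.

1:00 pm-3:10 pm, 6:50 pm-8:20 pm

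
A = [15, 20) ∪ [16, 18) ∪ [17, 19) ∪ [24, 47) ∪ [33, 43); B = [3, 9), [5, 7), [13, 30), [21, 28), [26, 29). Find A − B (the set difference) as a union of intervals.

[30, 47)

First set merges to [15, 20), [24, 47).
Second set merges to [3, 9), [13, 30).
[15, 20): entirely removed.
[24, 47) \ B = [30, 47).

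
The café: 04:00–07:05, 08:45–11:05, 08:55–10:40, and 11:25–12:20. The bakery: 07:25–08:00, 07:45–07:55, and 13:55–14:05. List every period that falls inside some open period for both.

A, merged: 04:00–07:05, 08:45–11:05, 11:25–12:20.
B, merged: 07:25–08:00, 13:55–14:05.
04:00–07:05 falls entirely outside B.
08:45–11:05 falls entirely outside B.
11:25–12:20 falls entirely outside B.
No overlap.

none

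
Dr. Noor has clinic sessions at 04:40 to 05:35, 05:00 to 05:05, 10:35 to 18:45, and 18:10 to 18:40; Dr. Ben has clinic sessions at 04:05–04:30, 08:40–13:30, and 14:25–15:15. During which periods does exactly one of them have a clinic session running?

04:05–04:30, 04:40–05:35, 08:40–10:35, 13:30–14:25, 15:15–18:45

Merge the first list: 04:40–05:35, 10:35–18:45.
A but not B: 04:40–05:35, 13:30–14:25, 15:15–18:45.
B but not A: 04:05–04:30, 08:40–10:35.
Combining gives A △ B.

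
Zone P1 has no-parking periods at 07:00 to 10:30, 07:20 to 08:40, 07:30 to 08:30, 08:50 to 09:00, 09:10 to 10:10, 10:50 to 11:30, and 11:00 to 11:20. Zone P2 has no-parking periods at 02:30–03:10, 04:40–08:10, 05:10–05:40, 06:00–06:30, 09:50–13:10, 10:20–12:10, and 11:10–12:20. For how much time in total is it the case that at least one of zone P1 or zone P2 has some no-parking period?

Merge the first list: 07:00–10:30, 10:50–11:30.
Merge the second list: 02:30–03:10, 04:40–08:10, 09:50–13:10.
A ∪ B = 02:30–03:10, 04:40–13:10.
Total: 40 min + 8 h 30 min = 9 h 10 min.

9 h 10 min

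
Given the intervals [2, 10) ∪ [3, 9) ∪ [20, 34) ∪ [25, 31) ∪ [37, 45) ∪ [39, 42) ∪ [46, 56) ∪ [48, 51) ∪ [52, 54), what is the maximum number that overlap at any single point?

At 3, 2 of the intervals are simultaneously active.
No point has more.

2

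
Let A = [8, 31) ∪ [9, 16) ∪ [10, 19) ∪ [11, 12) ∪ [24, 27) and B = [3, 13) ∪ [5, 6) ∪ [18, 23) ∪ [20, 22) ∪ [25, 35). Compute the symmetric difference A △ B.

[3, 8) ∪ [13, 18) ∪ [23, 25) ∪ [31, 35)

A, merged: [8, 31).
B, merged: [3, 13), [18, 23), [25, 35).
A but not B: [13, 18), [23, 25).
B but not A: [3, 8), [31, 35).
Combining gives A △ B.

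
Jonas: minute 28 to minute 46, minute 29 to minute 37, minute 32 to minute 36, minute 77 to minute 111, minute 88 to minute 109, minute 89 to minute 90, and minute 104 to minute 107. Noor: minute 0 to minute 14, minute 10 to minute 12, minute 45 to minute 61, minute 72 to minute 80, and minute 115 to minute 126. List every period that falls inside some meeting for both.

First set merges to minute 28 to minute 46, minute 77 to minute 111.
Second set merges to minute 0 to minute 14, minute 45 to minute 61, minute 72 to minute 80, minute 115 to minute 126.
minute 28 to minute 46 ∩ B → minute 45 to minute 46.
minute 77 to minute 111 ∩ B → minute 77 to minute 80.

minute 45 to minute 46, minute 77 to minute 80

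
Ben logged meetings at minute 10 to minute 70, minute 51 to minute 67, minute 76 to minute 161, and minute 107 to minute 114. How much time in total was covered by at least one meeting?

Merged: minute 10 to minute 70, minute 76 to minute 161.
Lengths: 60 minutes + 85 minutes = 145 minutes.

145 minutes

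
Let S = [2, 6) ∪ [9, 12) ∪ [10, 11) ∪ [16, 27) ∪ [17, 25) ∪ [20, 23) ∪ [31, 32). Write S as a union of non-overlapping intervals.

[2, 6) ∪ [9, 12) ∪ [16, 27) ∪ [31, 32)

[9, 12) is disjoint → start new block.
[10, 11) overlaps/touches [9, 12) → extend to [9, 12).
[16, 27) is disjoint → start new block.
[17, 25) overlaps/touches [16, 27) → extend to [16, 27).
[20, 23) overlaps/touches [16, 27) → extend to [16, 27).
[31, 32) is disjoint → start new block.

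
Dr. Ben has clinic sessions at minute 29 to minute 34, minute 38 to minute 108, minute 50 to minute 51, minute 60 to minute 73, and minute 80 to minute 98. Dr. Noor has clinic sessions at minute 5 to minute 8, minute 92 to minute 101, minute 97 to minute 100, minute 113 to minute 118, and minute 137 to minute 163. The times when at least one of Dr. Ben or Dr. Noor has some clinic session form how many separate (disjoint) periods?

5

Merge the first list: minute 29 to minute 34, minute 38 to minute 108.
Merge the second list: minute 5 to minute 8, minute 92 to minute 101, minute 113 to minute 118, minute 137 to minute 163.
A ∪ B = minute 5 to minute 8, minute 29 to minute 34, minute 38 to minute 108, minute 113 to minute 118, minute 137 to minute 163.
That is 5 disjoint pieces.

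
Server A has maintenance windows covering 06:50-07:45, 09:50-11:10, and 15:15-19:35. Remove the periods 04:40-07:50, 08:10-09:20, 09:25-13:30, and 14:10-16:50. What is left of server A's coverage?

16:50–19:35

06:50–07:45 lies entirely inside B → drops out.
09:50–11:10 lies entirely inside B → drops out.
15:15–19:35 with B removed leaves 16:50–19:35.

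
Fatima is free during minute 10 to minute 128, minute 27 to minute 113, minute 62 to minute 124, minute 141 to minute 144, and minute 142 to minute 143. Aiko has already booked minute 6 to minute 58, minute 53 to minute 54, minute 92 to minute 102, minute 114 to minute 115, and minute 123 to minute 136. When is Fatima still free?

Merge the first list: minute 10 to minute 128, minute 141 to minute 144.
Merge the second list: minute 6 to minute 58, minute 92 to minute 102, minute 114 to minute 115, minute 123 to minute 136.
minute 10 to minute 128 minus B → minute 58 to minute 92, minute 102 to minute 114, minute 115 to minute 123.
minute 141 to minute 144: no B overlap → unchanged.

minute 58 to minute 92, minute 102 to minute 114, minute 115 to minute 123, minute 141 to minute 144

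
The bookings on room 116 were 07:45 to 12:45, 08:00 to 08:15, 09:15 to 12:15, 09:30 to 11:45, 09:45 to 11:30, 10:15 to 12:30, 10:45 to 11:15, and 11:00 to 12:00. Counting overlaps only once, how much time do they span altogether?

Merged: 07:45–12:45.
Length: 5 h.

5 h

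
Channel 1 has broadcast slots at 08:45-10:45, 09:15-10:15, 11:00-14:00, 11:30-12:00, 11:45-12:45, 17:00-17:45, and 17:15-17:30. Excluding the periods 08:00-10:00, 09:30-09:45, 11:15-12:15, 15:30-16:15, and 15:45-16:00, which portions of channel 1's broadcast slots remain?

10:00-10:45, 11:00-11:15, 12:15-14:00, 17:00-17:45

First set merges to 08:45-10:45, 11:00-14:00, 17:00-17:45.
Second set merges to 08:00-10:00, 11:15-12:15, 15:30-16:15.
08:45-10:45 with B removed leaves 10:00-10:45.
11:00-14:00 with B removed leaves 11:00-11:15, 12:15-14:00.
17:00-17:45 is untouched.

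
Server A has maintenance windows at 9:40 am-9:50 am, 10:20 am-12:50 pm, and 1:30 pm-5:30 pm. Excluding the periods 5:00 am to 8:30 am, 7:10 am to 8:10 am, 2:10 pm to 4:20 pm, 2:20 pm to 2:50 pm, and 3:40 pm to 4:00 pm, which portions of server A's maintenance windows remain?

9:40 am–9:50 am, 10:20 am–12:50 pm, 1:30 pm–2:10 pm, 4:20 pm–5:30 pm

Merge the second list: 5:00 am–8:30 am, 2:10 pm–4:20 pm.
9:40 am–9:50 am is untouched.
10:20 am–12:50 pm is untouched.
1:30 pm–5:30 pm with B removed leaves 1:30 pm–2:10 pm, 4:20 pm–5:30 pm.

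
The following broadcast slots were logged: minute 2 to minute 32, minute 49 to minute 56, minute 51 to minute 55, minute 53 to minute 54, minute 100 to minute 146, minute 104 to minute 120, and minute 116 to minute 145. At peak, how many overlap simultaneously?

Walk the sorted start/end points keeping a running depth.
The depth first hits 3 at minute 53.

3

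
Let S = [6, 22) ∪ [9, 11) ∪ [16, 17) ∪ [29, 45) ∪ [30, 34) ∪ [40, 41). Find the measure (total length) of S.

Merged: [6, 22), [29, 45).
Lengths: 16 + 16 = 32.

32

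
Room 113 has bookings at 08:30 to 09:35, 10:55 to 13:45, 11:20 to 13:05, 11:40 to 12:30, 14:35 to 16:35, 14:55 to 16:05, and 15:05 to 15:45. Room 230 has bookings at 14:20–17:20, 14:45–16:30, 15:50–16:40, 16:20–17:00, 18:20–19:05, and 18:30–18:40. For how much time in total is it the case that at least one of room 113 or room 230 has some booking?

First set merges to 08:30–09:35, 10:55–13:45, 14:35–16:35.
Second set merges to 14:20–17:20, 18:20–19:05.
A ∪ B = 08:30–09:35, 10:55–13:45, 14:20–17:20, 18:20–19:05.
Total: 1 h 5 min + 2 h 50 min + 3 h + 45 min = 7 h 40 min.

7 h 40 min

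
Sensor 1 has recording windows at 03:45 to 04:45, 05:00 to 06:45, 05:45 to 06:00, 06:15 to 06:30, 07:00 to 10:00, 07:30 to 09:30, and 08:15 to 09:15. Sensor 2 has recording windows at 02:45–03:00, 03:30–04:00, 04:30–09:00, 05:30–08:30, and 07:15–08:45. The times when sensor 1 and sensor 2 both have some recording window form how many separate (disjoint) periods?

4

A, merged: 03:45–04:45, 05:00–06:45, 07:00–10:00.
B, merged: 02:45–03:00, 03:30–04:00, 04:30–09:00.
A ∩ B = 03:45–04:00, 04:30–04:45, 05:00–06:45, 07:00–09:00.
That is 4 disjoint pieces.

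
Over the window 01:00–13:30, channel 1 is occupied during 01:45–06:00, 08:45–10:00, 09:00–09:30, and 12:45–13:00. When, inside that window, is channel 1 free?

After merging, the occupied span is 01:45–06:00, 08:45–10:00, 12:45–13:00.
Complement within 01:00–13:30: 01:00–01:45, 06:00–08:45, 10:00–12:45, 13:00–13:30.

01:00–01:45, 06:00–08:45, 10:00–12:45, 13:00–13:30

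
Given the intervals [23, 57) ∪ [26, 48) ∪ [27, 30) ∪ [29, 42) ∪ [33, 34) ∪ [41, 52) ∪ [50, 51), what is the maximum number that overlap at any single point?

4

Sweep endpoints in order; track running count of active intervals.
Peak of 4 reached at 29.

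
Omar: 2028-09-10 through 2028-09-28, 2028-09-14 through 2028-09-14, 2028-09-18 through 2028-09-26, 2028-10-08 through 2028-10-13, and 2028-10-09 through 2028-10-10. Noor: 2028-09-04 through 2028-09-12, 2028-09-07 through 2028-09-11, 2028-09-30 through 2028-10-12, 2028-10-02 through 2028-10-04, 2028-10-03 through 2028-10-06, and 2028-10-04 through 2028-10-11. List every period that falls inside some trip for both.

2028-09-10 through 2028-09-12, 2028-10-08 through 2028-10-12

A, merged: 2028-09-10 through 2028-09-28, 2028-10-08 through 2028-10-13.
B, merged: 2028-09-04 through 2028-09-12, 2028-09-30 through 2028-10-12.
2028-09-10 through 2028-09-28 meets the second set on 2028-09-10 through 2028-09-12.
2028-10-08 through 2028-10-13 meets the second set on 2028-10-08 through 2028-10-12.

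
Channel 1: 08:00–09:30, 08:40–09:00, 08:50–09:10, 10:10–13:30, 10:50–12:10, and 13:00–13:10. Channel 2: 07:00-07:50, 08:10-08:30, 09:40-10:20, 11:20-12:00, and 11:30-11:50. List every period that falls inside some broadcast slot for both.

08:10–08:30, 10:10–10:20, 11:20–12:00

Merge the first list: 08:00–09:30, 10:10–13:30.
Merge the second list: 07:00–07:50, 08:10–08:30, 09:40–10:20, 11:20–12:00.
08:00–09:30 ∩ B → 08:10–08:30.
10:10–13:30 ∩ B → 10:10–10:20, 11:20–12:00.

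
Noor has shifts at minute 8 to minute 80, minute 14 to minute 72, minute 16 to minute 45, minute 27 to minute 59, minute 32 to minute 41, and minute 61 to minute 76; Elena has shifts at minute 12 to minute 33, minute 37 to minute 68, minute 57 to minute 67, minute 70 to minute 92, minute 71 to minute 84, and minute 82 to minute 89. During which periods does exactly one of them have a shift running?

Merge the first list: minute 8 to minute 80.
Merge the second list: minute 12 to minute 33, minute 37 to minute 68, minute 70 to minute 92.
A but not B: minute 8 to minute 12, minute 33 to minute 37, minute 68 to minute 70.
B but not A: minute 80 to minute 92.
Combining gives A △ B.

minute 8 to minute 12, minute 33 to minute 37, minute 68 to minute 70, minute 80 to minute 92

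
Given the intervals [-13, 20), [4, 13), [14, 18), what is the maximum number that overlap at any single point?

Sweep endpoints in order; track running count of active intervals.
Peak of 2 reached at 4.

2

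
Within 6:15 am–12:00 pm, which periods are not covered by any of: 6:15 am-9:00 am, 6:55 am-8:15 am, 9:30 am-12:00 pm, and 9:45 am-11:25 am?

9:00 am–9:30 am

The merged coverage is 6:15 am–9:00 am, 9:30 am–12:00 pm.
Gaps within 6:15 am–12:00 pm: 9:00 am–9:30 am.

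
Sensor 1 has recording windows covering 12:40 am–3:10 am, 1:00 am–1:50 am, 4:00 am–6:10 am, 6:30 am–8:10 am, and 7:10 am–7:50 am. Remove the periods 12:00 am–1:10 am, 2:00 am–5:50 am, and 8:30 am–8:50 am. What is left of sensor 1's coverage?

1:10 am-2:00 am, 5:50 am-6:10 am, 6:30 am-8:10 am

First set merges to 12:40 am-3:10 am, 4:00 am-6:10 am, 6:30 am-8:10 am.
12:40 am-3:10 am minus B → 1:10 am-2:00 am.
4:00 am-6:10 am minus B → 5:50 am-6:10 am.
6:30 am-8:10 am: no B overlap → unchanged.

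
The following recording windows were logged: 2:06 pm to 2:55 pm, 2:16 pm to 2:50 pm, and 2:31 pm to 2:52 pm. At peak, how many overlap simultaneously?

3

Walk the sorted start/end points keeping a running depth.
The depth first hits 3 at 2:31 pm.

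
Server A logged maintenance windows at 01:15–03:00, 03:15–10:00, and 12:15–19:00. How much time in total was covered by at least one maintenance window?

Merged: 01:15-03:00, 03:15-10:00, 12:15-19:00.
Lengths: 1 h 45 min + 6 h 45 min + 6 h 45 min = 15 h 15 min.

15 h 15 min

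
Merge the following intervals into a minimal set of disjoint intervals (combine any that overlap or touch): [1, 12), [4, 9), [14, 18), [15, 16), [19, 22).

[4, 9) overlaps/touches [1, 12) → extend to [1, 12).
[14, 18) is disjoint → start new block.
[15, 16) overlaps/touches [14, 18) → extend to [14, 18).
[19, 22) is disjoint → start new block.

[1, 12) ∪ [14, 18) ∪ [19, 22)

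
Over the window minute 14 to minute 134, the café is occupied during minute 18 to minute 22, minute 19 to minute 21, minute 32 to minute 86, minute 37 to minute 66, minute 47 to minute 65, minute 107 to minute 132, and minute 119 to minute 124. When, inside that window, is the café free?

The merged coverage is minute 18 to minute 22, minute 32 to minute 86, minute 107 to minute 132.
Uncovered inside minute 14 to minute 134: minute 14 to minute 18, minute 22 to minute 32, minute 86 to minute 107, minute 132 to minute 134.

minute 14 to minute 18, minute 22 to minute 32, minute 86 to minute 107, minute 132 to minute 134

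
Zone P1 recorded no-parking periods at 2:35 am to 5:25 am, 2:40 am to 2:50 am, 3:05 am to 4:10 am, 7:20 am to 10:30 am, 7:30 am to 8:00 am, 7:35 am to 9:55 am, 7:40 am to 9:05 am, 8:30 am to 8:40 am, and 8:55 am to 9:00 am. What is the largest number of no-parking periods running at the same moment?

4

At 7:40 am, 4 of the intervals are simultaneously active.
No point has more.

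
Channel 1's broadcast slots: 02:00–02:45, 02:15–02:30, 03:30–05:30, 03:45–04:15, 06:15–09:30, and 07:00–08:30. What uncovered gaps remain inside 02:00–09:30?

After merging, the occupied span is 02:00–02:45, 03:30–05:30, 06:15–09:30.
Uncovered inside 02:00–09:30: 02:45–03:30, 05:30–06:15.

02:45–03:30, 05:30–06:15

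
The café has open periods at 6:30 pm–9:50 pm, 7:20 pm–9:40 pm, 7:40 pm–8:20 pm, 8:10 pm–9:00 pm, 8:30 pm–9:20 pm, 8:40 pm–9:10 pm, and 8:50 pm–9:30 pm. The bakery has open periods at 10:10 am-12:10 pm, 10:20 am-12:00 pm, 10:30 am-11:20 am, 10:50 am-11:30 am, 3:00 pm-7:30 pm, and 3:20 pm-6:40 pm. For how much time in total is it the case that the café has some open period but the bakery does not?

Merge the first list: 6:30 pm–9:50 pm.
Merge the second list: 10:10 am–12:10 pm, 3:00 pm–7:30 pm.
A \ B = 7:30 pm–9:50 pm.
Total: 2 h 20 min.

2 h 20 min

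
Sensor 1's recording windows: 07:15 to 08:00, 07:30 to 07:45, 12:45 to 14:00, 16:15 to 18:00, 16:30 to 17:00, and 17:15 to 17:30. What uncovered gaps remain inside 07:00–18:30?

Covered (merged): 07:15–08:00, 12:45–14:00, 16:15–18:00.
Uncovered inside 07:00–18:30: 07:00–07:15, 08:00–12:45, 14:00–16:15, 18:00–18:30.

07:00–07:15, 08:00–12:45, 14:00–16:15, 18:00–18:30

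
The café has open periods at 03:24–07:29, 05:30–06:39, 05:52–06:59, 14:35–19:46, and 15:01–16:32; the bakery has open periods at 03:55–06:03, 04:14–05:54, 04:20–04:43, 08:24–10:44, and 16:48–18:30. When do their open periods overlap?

A, merged: 03:24-07:29, 14:35-19:46.
B, merged: 03:55-06:03, 08:24-10:44, 16:48-18:30.
03:24-07:29 ∩ B → 03:55-06:03.
14:35-19:46 ∩ B → 16:48-18:30.

03:55-06:03, 16:48-18:30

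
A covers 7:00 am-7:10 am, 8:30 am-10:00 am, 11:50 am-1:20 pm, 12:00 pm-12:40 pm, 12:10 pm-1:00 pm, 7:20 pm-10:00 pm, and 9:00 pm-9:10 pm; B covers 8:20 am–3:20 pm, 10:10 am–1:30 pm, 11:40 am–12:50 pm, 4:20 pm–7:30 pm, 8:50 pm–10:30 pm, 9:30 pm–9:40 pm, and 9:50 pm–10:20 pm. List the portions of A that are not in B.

7:00 am–7:10 am, 7:30 pm–8:50 pm

First set merges to 7:00 am–7:10 am, 8:30 am–10:00 am, 11:50 am–1:20 pm, 7:20 pm–10:00 pm.
Second set merges to 8:20 am–3:20 pm, 4:20 pm–7:30 pm, 8:50 pm–10:30 pm.
7:00 am–7:10 am: no B overlap → unchanged.
8:30 am–10:00 am: fully covered by B → removed.
11:50 am–1:20 pm: fully covered by B → removed.
7:20 pm–10:00 pm minus B → 7:30 pm–8:50 pm.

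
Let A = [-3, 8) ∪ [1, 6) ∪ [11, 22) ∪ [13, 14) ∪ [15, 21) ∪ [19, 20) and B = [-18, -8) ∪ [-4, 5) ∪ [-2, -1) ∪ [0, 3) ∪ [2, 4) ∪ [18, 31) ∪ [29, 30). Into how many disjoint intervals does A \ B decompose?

2

First set merges to [-3, 8), [11, 22).
Second set merges to [-18, -8), [-4, 5), [18, 31).
A \ B = [5, 8), [11, 18).
That is 2 disjoint pieces.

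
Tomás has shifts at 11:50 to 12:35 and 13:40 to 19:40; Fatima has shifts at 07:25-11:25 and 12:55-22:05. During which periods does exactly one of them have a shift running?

Only in the first: 11:50-12:35.
Only in the second: 07:25-11:25, 12:55-13:40, 19:40-22:05.
Together these are the periods covered by exactly one.

07:25-11:25, 11:50-12:35, 12:55-13:40, 19:40-22:05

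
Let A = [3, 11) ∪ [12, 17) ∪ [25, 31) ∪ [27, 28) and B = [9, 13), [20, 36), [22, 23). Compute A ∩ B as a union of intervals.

[9, 11) ∪ [12, 13) ∪ [25, 31)

A, merged: [3, 11), [12, 17), [25, 31).
B, merged: [9, 13), [20, 36).
[3, 11) overlaps B on [9, 11).
[12, 17) overlaps B on [12, 13).
[25, 31) overlaps B on [25, 31).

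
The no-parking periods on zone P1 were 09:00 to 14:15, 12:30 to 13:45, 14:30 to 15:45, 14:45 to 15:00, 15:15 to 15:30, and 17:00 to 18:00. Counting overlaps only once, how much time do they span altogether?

7 h 30 min

Merged: 09:00–14:15, 14:30–15:45, 17:00–18:00.
Lengths: 5 h 15 min + 1 h 15 min + 1 h = 7 h 30 min.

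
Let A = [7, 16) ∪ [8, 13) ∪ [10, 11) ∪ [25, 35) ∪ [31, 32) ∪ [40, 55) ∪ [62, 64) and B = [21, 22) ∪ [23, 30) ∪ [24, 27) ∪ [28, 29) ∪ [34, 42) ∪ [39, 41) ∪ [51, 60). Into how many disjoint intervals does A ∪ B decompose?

4

A, merged: [7, 16), [25, 35), [40, 55), [62, 64).
B, merged: [21, 22), [23, 30), [34, 42), [51, 60).
A ∪ B = [7, 16), [21, 22), [23, 60), [62, 64).
That is 4 disjoint pieces.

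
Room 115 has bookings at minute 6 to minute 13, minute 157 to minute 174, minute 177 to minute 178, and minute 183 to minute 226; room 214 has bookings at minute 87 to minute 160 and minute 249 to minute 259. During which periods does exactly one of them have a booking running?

A \ B = minute 6 to minute 13, minute 160 to minute 174, minute 177 to minute 178, minute 183 to minute 226.
B \ A = minute 87 to minute 157, minute 249 to minute 259.
Union of the two gives the symmetric difference.

minute 6 to minute 13, minute 87 to minute 157, minute 160 to minute 174, minute 177 to minute 178, minute 183 to minute 226, minute 249 to minute 259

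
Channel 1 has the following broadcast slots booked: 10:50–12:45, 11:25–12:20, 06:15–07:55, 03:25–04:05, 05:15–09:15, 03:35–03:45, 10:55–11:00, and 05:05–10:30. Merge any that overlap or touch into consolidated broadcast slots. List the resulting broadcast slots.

03:25–04:05, 05:05–10:30, 10:50–12:45

Sort by start: 03:25–04:05, 03:35–03:45, 05:05–10:30, 05:15–09:15, 06:15–07:55, 10:50–12:45, 10:55–11:00, 11:25–12:20.
03:35–03:45 overlaps/touches 03:25–04:05 → extend to 03:25–04:05.
05:05–10:30 is disjoint → start new block.
05:15–09:15 overlaps/touches 05:05–10:30 → extend to 05:05–10:30.
06:15–07:55 overlaps/touches 05:05–10:30 → extend to 05:05–10:30.
10:50–12:45 is disjoint → start new block.
10:55–11:00 overlaps/touches 10:50–12:45 → extend to 10:50–12:45.
11:25–12:20 overlaps/touches 10:50–12:45 → extend to 10:50–12:45.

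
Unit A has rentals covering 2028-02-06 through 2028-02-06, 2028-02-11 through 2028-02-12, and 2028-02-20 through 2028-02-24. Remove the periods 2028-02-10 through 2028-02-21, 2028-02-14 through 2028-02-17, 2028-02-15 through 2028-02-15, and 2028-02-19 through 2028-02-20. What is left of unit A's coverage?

B, merged: 2028-02-10 through 2028-02-21.
2028-02-06 through 2028-02-06: no B overlap → unchanged.
2028-02-11 through 2028-02-12: fully covered by B → removed.
2028-02-20 through 2028-02-24 minus B → 2028-02-22 through 2028-02-24.

2028-02-06 through 2028-02-06, 2028-02-22 through 2028-02-24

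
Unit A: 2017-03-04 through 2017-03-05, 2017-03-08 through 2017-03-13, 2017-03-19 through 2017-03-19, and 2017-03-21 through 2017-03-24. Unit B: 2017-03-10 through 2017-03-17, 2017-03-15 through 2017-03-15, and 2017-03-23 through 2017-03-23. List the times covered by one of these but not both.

Second set merges to 2017-03-10 through 2017-03-17, 2017-03-23 through 2017-03-23.
Only in the first: 2017-03-04 through 2017-03-05, 2017-03-08 through 2017-03-09, 2017-03-19 through 2017-03-19, 2017-03-21 through 2017-03-22, 2017-03-24 through 2017-03-24.
Only in the second: 2017-03-14 through 2017-03-17.
Together these are the periods covered by exactly one.

2017-03-04 through 2017-03-05, 2017-03-08 through 2017-03-09, 2017-03-14 through 2017-03-17, 2017-03-19 through 2017-03-19, 2017-03-21 through 2017-03-22, 2017-03-24 through 2017-03-24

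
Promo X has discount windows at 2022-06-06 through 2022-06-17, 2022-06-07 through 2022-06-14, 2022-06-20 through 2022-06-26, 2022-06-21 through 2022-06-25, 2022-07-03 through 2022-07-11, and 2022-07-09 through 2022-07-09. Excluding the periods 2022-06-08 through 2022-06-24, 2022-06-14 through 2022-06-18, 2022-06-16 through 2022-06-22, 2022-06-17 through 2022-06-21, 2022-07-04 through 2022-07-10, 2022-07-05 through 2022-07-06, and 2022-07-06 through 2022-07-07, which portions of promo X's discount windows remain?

A, merged: 2022-06-06 through 2022-06-17, 2022-06-20 through 2022-06-26, 2022-07-03 through 2022-07-11.
B, merged: 2022-06-08 through 2022-06-24, 2022-07-04 through 2022-07-10.
2022-06-06 through 2022-06-17 \ B = 2022-06-06 through 2022-06-07.
2022-06-20 through 2022-06-26 \ B = 2022-06-25 through 2022-06-26.
2022-07-03 through 2022-07-11 \ B = 2022-07-03 through 2022-07-03, 2022-07-11 through 2022-07-11.

2022-06-06 through 2022-06-07, 2022-06-25 through 2022-06-26, 2022-07-03 through 2022-07-03, 2022-07-11 through 2022-07-11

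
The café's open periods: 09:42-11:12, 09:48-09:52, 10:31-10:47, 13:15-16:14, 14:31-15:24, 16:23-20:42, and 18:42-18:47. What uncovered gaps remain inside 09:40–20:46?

09:40-09:42, 11:12-13:15, 16:14-16:23, 20:42-20:46

The merged coverage is 09:42-11:12, 13:15-16:14, 16:23-20:42.
Gaps within 09:40-20:46: 09:40-09:42, 11:12-13:15, 16:14-16:23, 20:42-20:46.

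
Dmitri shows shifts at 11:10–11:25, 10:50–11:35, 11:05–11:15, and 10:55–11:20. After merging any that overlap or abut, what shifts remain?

Sort by start: 10:50–11:35, 10:55–11:20, 11:05–11:15, 11:10–11:25.
10:55–11:20 overlaps/touches 10:50–11:35 → extend to 10:50–11:35.
11:05–11:15 overlaps/touches 10:50–11:35 → extend to 10:50–11:35.
11:10–11:25 overlaps/touches 10:50–11:35 → extend to 10:50–11:35.

10:50–11:35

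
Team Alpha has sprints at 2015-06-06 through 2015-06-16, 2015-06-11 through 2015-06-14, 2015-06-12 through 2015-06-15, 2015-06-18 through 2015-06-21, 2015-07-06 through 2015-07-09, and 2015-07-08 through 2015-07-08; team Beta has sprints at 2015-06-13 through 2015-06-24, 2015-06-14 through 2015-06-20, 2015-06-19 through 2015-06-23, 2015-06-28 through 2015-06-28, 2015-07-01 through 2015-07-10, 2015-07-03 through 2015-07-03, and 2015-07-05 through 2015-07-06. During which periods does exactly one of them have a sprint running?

2015-06-06 through 2015-06-12, 2015-06-17 through 2015-06-17, 2015-06-22 through 2015-06-24, 2015-06-28 through 2015-06-28, 2015-07-01 through 2015-07-05, 2015-07-10 through 2015-07-10

Merge the first list: 2015-06-06 through 2015-06-16, 2015-06-18 through 2015-06-21, 2015-07-06 through 2015-07-09.
Merge the second list: 2015-06-13 through 2015-06-24, 2015-06-28 through 2015-06-28, 2015-07-01 through 2015-07-10.
A but not B: 2015-06-06 through 2015-06-12.
B but not A: 2015-06-17 through 2015-06-17, 2015-06-22 through 2015-06-24, 2015-06-28 through 2015-06-28, 2015-07-01 through 2015-07-05, 2015-07-10 through 2015-07-10.
Combining gives A △ B.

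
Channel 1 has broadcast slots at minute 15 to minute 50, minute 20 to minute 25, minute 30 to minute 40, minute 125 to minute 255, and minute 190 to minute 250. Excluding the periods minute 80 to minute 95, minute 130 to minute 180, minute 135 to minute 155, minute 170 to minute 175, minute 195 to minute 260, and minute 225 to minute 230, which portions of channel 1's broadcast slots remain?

minute 15 to minute 50, minute 125 to minute 130, minute 180 to minute 195

A, merged: minute 15 to minute 50, minute 125 to minute 255.
B, merged: minute 80 to minute 95, minute 130 to minute 180, minute 195 to minute 260.
minute 15 to minute 50: nothing removed.
minute 125 to minute 255 \ B = minute 125 to minute 130, minute 180 to minute 195.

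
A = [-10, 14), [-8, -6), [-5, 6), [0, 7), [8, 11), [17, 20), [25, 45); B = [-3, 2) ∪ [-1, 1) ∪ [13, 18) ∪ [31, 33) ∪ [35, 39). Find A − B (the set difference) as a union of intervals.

[-10, -3) ∪ [2, 13) ∪ [18, 20) ∪ [25, 31) ∪ [33, 35) ∪ [39, 45)

A, merged: [-10, 14), [17, 20), [25, 45).
B, merged: [-3, 2), [13, 18), [31, 33), [35, 39).
[-10, 14) with B removed leaves [-10, -3), [2, 13).
[17, 20) with B removed leaves [18, 20).
[25, 45) with B removed leaves [25, 31), [33, 35), [39, 45).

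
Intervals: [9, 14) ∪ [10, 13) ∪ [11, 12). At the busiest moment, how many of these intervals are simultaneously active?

Sweep endpoints in order; track running count of active intervals.
Peak of 3 reached at 11.

3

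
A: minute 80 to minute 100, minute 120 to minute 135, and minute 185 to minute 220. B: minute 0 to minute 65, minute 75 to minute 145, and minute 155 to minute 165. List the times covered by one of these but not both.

minute 0 to minute 65, minute 75 to minute 80, minute 100 to minute 120, minute 135 to minute 145, minute 155 to minute 165, minute 185 to minute 220

A \ B = minute 185 to minute 220.
B \ A = minute 0 to minute 65, minute 75 to minute 80, minute 100 to minute 120, minute 135 to minute 145, minute 155 to minute 165.
Union of the two gives the symmetric difference.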